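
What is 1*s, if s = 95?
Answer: 95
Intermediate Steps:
1*s = 1*95 = 95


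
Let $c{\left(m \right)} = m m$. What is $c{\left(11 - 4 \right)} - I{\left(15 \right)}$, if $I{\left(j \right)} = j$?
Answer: $34$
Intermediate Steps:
$c{\left(m \right)} = m^{2}$
$c{\left(11 - 4 \right)} - I{\left(15 \right)} = \left(11 - 4\right)^{2} - 15 = 7^{2} - 15 = 49 - 15 = 34$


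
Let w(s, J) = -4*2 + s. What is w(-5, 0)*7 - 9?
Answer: -100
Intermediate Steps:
w(s, J) = -8 + s
w(-5, 0)*7 - 9 = (-8 - 5)*7 - 9 = -13*7 - 9 = -91 - 9 = -100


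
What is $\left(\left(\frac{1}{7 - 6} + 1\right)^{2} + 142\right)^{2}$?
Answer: $21316$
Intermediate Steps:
$\left(\left(\frac{1}{7 - 6} + 1\right)^{2} + 142\right)^{2} = \left(\left(1^{-1} + 1\right)^{2} + 142\right)^{2} = \left(\left(1 + 1\right)^{2} + 142\right)^{2} = \left(2^{2} + 142\right)^{2} = \left(4 + 142\right)^{2} = 146^{2} = 21316$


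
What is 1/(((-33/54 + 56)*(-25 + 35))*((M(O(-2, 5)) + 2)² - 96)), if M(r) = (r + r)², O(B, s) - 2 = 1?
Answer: 9/6719780 ≈ 1.3393e-6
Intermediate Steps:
O(B, s) = 3 (O(B, s) = 2 + 1 = 3)
M(r) = 4*r² (M(r) = (2*r)² = 4*r²)
1/(((-33/54 + 56)*(-25 + 35))*((M(O(-2, 5)) + 2)² - 96)) = 1/(((-33/54 + 56)*(-25 + 35))*((4*3² + 2)² - 96)) = 1/(((-33*1/54 + 56)*10)*((4*9 + 2)² - 96)) = 1/(((-11/18 + 56)*10)*((36 + 2)² - 96)) = 1/(((997/18)*10)*(38² - 96)) = 1/(4985*(1444 - 96)/9) = 1/((4985/9)*1348) = 1/(6719780/9) = 9/6719780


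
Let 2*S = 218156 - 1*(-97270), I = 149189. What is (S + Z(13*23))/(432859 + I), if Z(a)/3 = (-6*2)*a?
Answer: 48983/194016 ≈ 0.25247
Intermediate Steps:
S = 157713 (S = (218156 - 1*(-97270))/2 = (218156 + 97270)/2 = (1/2)*315426 = 157713)
Z(a) = -36*a (Z(a) = 3*((-6*2)*a) = 3*(-12*a) = -36*a)
(S + Z(13*23))/(432859 + I) = (157713 - 468*23)/(432859 + 149189) = (157713 - 36*299)/582048 = (157713 - 10764)*(1/582048) = 146949*(1/582048) = 48983/194016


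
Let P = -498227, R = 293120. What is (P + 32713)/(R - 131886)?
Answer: -232757/80617 ≈ -2.8872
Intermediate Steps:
(P + 32713)/(R - 131886) = (-498227 + 32713)/(293120 - 131886) = -465514/161234 = -465514*1/161234 = -232757/80617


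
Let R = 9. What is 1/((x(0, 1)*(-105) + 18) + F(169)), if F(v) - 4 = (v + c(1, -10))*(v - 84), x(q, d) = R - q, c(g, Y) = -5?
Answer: 1/13017 ≈ 7.6823e-5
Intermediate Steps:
x(q, d) = 9 - q
F(v) = 4 + (-84 + v)*(-5 + v) (F(v) = 4 + (v - 5)*(v - 84) = 4 + (-5 + v)*(-84 + v) = 4 + (-84 + v)*(-5 + v))
1/((x(0, 1)*(-105) + 18) + F(169)) = 1/(((9 - 1*0)*(-105) + 18) + (424 + 169**2 - 89*169)) = 1/(((9 + 0)*(-105) + 18) + (424 + 28561 - 15041)) = 1/((9*(-105) + 18) + 13944) = 1/((-945 + 18) + 13944) = 1/(-927 + 13944) = 1/13017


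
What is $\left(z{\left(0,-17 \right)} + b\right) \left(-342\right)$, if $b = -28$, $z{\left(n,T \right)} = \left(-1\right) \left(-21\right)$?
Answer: $2394$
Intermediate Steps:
$z{\left(n,T \right)} = 21$
$\left(z{\left(0,-17 \right)} + b\right) \left(-342\right) = \left(21 - 28\right) \left(-342\right) = \left(-7\right) \left(-342\right) = 2394$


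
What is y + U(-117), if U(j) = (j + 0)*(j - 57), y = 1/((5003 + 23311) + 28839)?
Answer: 1163520775/57153 ≈ 20358.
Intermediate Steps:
y = 1/57153 (y = 1/(28314 + 28839) = 1/57153 ≈ 1.7497e-5)
U(j) = j*(-57 + j)
y + U(-117) = 1/57153 - 117*(-57 - 117) = 1/57153 - 117*(-174) = 1/57153 + 20358 = 1163520775/57153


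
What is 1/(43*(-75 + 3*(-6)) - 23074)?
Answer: -1/27073 ≈ -3.6937e-5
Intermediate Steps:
1/(43*(-75 + 3*(-6)) - 23074) = 1/(43*(-75 - 18) - 23074) = 1/(43*(-93) - 23074) = 1/(-3999 - 23074) = 1/(-27073) = -1/27073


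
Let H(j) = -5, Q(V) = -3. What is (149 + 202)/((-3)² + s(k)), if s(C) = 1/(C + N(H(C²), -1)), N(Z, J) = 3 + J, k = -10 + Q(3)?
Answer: 3861/98 ≈ 39.398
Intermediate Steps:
k = -13 (k = -10 - 3 = -13)
s(C) = 1/(2 + C) (s(C) = 1/(C + (3 - 1)) = 1/(C + 2) = 1/(2 + C))
(149 + 202)/((-3)² + s(k)) = (149 + 202)/((-3)² + 1/(2 - 13)) = 351/(9 + 1/(-11)) = 351/(9 - 1/11) = 351/(98/11) = 351*(11/98) = 3861/98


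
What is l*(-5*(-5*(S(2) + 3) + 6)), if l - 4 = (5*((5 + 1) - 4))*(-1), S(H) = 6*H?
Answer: -2070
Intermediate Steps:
l = -6 (l = 4 + (5*((5 + 1) - 4))*(-1) = 4 + (5*(6 - 4))*(-1) = 4 + (5*2)*(-1) = 4 + 10*(-1) = 4 - 10 = -6)
l*(-5*(-5*(S(2) + 3) + 6)) = -(-30)*(-5*(6*2 + 3) + 6) = -(-30)*(-5*(12 + 3) + 6) = -(-30)*(-5*15 + 6) = -(-30)*(-75 + 6) = -(-30)*(-69) = -6*345 = -2070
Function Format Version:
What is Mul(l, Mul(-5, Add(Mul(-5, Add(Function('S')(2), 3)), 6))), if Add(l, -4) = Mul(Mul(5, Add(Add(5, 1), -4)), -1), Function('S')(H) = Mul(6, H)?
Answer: -2070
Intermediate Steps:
l = -6 (l = Add(4, Mul(Mul(5, Add(Add(5, 1), -4)), -1)) = Add(4, Mul(Mul(5, Add(6, -4)), -1)) = Add(4, Mul(Mul(5, 2), -1)) = Add(4, Mul(10, -1)) = Add(4, -10) = -6)
Mul(l, Mul(-5, Add(Mul(-5, Add(Function('S')(2), 3)), 6))) = Mul(-6, Mul(-5, Add(Mul(-5, Add(Mul(6, 2), 3)), 6))) = Mul(-6, Mul(-5, Add(Mul(-5, Add(12, 3)), 6))) = Mul(-6, Mul(-5, Add(Mul(-5, 15), 6))) = Mul(-6, Mul(-5, Add(-75, 6))) = Mul(-6, Mul(-5, -69)) = Mul(-6, 345) = -2070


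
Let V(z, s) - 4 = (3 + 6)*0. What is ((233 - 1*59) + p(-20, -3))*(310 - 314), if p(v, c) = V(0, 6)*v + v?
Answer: -296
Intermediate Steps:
V(z, s) = 4 (V(z, s) = 4 + (3 + 6)*0 = 4 + 9*0 = 4 + 0 = 4)
p(v, c) = 5*v (p(v, c) = 4*v + v = 5*v)
((233 - 1*59) + p(-20, -3))*(310 - 314) = ((233 - 1*59) + 5*(-20))*(310 - 314) = ((233 - 59) - 100)*(-4) = (174 - 100)*(-4) = 74*(-4) = -296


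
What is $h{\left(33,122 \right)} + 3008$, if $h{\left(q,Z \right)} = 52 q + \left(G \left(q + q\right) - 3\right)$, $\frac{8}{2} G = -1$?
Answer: $\frac{9409}{2} \approx 4704.5$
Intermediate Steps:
$G = - \frac{1}{4}$ ($G = \frac{1}{4} \left(-1\right) = - \frac{1}{4} \approx -0.25$)
$h{\left(q,Z \right)} = -3 + \frac{103 q}{2}$ ($h{\left(q,Z \right)} = 52 q - \left(3 + \frac{q + q}{4}\right) = 52 q - \left(3 + \frac{2 q}{4}\right) = 52 q - \left(3 + \frac{q}{2}\right) = -3 + \frac{103 q}{2}$)
$h{\left(33,122 \right)} + 3008 = \left(-3 + \frac{103}{2} \cdot 33\right) + 3008 = \left(-3 + \frac{3399}{2}\right) + 3008 = \frac{3393}{2} + 3008 = \frac{9409}{2}$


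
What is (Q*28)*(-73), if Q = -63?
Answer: 128772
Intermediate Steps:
(Q*28)*(-73) = -63*28*(-73) = -1764*(-73) = 128772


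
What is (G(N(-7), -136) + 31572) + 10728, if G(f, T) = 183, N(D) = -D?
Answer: 42483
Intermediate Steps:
(G(N(-7), -136) + 31572) + 10728 = (183 + 31572) + 10728 = 31755 + 10728 = 42483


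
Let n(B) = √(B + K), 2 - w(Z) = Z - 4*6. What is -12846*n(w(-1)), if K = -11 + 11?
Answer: -38538*√3 ≈ -66750.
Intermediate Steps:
K = 0
w(Z) = 26 - Z (w(Z) = 2 - (Z - 4*6) = 2 - (Z - 24) = 2 - (-24 + Z) = 2 + (24 - Z) = 26 - Z)
n(B) = √B (n(B) = √(B + 0) = √B)
-12846*n(w(-1)) = -12846*√(26 - 1*(-1)) = -12846*√(26 + 1) = -38538*√3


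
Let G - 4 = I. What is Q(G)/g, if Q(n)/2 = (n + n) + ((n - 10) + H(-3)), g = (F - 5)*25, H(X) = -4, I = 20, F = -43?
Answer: -29/300 ≈ -0.096667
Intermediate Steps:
G = 24 (G = 4 + 20 = 24)
g = -1200 (g = (-43 - 5)*25 = -48*25 = -1200)
Q(n) = -28 + 6*n (Q(n) = 2*((n + n) + ((n - 10) - 4)) = 2*(2*n + ((-10 + n) - 4)) = 2*(2*n + (-14 + n)) = 2*(-14 + 3*n) = -28 + 6*n)
Q(G)/g = (-28 + 6*24)/(-1200) = (-28 + 144)*(-1/1200) = 116*(-1/1200) = -29/300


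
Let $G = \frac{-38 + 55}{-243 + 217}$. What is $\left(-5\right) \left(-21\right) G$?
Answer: $- \frac{1785}{26} \approx -68.654$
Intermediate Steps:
$G = - \frac{17}{26}$ ($G = \frac{17}{-26} = 17 \left(- \frac{1}{26}\right) = - \frac{17}{26} \approx -0.65385$)
$\left(-5\right) \left(-21\right) G = \left(-5\right) \left(-21\right) \left(- \frac{17}{26}\right) = 105 \left(- \frac{17}{26}\right) = - \frac{1785}{26}$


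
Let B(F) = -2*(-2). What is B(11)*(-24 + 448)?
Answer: 1696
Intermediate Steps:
B(F) = 4
B(11)*(-24 + 448) = 4*(-24 + 448) = 4*424 = 1696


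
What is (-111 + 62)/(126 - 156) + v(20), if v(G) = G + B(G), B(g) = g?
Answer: 1249/30 ≈ 41.633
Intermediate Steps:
v(G) = 2*G (v(G) = G + G = 2*G)
(-111 + 62)/(126 - 156) + v(20) = (-111 + 62)/(126 - 156) + 2*20 = -49/(-30) + 40 = -49*(-1/30) + 40 = 49/30 + 40 = 1249/30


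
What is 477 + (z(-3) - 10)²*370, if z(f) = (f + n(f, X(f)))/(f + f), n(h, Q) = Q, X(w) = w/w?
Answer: 315463/9 ≈ 35051.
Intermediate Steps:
X(w) = 1
z(f) = (1 + f)/(2*f) (z(f) = (f + 1)/(f + f) = (1 + f)/((2*f)) = (1 + f)*(1/(2*f)) = (1 + f)/(2*f))
477 + (z(-3) - 10)²*370 = 477 + ((½)*(1 - 3)/(-3) - 10)²*370 = 477 + ((½)*(-⅓)*(-2) - 10)²*370 = 477 + (⅓ - 10)²*370 = 477 + (-29/3)²*370 = 477 + (841/9)*370 = 477 + 311170/9 = 315463/9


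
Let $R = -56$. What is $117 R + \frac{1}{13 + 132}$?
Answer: $- \frac{950039}{145} \approx -6552.0$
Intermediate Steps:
$117 R + \frac{1}{13 + 132} = 117 \left(-56\right) + \frac{1}{13 + 132} = -6552 + \frac{1}{145} = - \frac{950039}{145}$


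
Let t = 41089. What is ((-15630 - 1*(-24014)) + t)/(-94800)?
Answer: -16491/31600 ≈ -0.52187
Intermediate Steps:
((-15630 - 1*(-24014)) + t)/(-94800) = ((-15630 - 1*(-24014)) + 41089)/(-94800) = ((-15630 + 24014) + 41089)*(-1/94800) = (8384 + 41089)*(-1/94800) = 49473*(-1/94800) = -16491/31600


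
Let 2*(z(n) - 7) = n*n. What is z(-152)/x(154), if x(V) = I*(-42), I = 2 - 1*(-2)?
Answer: -3853/56 ≈ -68.804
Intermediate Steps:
I = 4 (I = 2 + 2 = 4)
x(V) = -168 (x(V) = 4*(-42) = -168)
z(n) = 7 + n**2/2 (z(n) = 7 + (n*n)/2 = 7 + n**2/2)
z(-152)/x(154) = (7 + (1/2)*(-152)**2)/(-168) = (7 + (1/2)*23104)*(-1/168) = (7 + 11552)*(-1/168) = 11559*(-1/168) = -3853/56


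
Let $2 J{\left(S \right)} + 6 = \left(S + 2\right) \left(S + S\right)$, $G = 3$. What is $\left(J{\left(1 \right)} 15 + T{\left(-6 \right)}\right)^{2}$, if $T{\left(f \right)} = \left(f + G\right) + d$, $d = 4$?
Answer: $1$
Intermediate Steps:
$T{\left(f \right)} = 7 + f$ ($T{\left(f \right)} = \left(f + 3\right) + 4 = \left(3 + f\right) + 4 = 7 + f$)
$J{\left(S \right)} = -3 + S \left(2 + S\right)$ ($J{\left(S \right)} = -3 + \frac{\left(S + 2\right) \left(S + S\right)}{2} = -3 + \frac{\left(2 + S\right) 2 S}{2} = -3 + \frac{2 S \left(2 + S\right)}{2} = -3 + S \left(2 + S\right)$)
$\left(J{\left(1 \right)} 15 + T{\left(-6 \right)}\right)^{2} = \left(\left(-3 + 1^{2} + 2 \cdot 1\right) 15 + \left(7 - 6\right)\right)^{2} = \left(\left(-3 + 1 + 2\right) 15 + 1\right)^{2} = \left(0 \cdot 15 + 1\right)^{2} = \left(0 + 1\right)^{2} = 1^{2} = 1$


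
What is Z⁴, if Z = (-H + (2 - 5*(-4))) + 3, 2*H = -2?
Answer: 456976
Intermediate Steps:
H = -1 (H = (½)*(-2) = -1)
Z = 26 (Z = (-1*(-1) + (2 - 5*(-4))) + 3 = (1 + (2 - 1*(-20))) + 3 = (1 + (2 + 20)) + 3 = (1 + 22) + 3 = 23 + 3 = 26)
Z⁴ = 26⁴ = 456976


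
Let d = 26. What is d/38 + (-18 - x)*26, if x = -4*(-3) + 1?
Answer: -15301/19 ≈ -805.32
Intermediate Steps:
x = 13 (x = 12 + 1 = 13)
d/38 + (-18 - x)*26 = 26/38 + (-18 - 1*13)*26 = 26*(1/38) + (-18 - 13)*26 = 13/19 - 31*26 = 13/19 - 806 = -15301/19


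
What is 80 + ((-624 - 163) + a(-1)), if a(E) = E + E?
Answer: -709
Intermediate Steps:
a(E) = 2*E
80 + ((-624 - 163) + a(-1)) = 80 + ((-624 - 163) + 2*(-1)) = 80 + (-787 - 2) = 80 - 789 = -709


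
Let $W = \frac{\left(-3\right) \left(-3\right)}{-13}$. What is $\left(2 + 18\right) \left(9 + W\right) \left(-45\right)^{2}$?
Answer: $\frac{4374000}{13} \approx 3.3646 \cdot 10^{5}$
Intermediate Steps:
$W = - \frac{9}{13}$ ($W = 9 \left(- \frac{1}{13}\right) = - \frac{9}{13} \approx -0.69231$)
$\left(2 + 18\right) \left(9 + W\right) \left(-45\right)^{2} = \left(2 + 18\right) \left(9 - \frac{9}{13}\right) \left(-45\right)^{2} = 20 \cdot \frac{108}{13} \cdot 2025 = \frac{2160}{13} \cdot 2025 = \frac{4374000}{13}$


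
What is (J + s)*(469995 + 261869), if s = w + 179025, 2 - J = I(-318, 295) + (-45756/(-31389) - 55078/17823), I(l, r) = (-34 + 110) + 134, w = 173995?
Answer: 48151827569642547184/186482049 ≈ 2.5821e+11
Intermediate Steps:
I(l, r) = 210 (I(l, r) = 76 + 134 = 210)
J = -38483821474/186482049 (J = 2 - (210 + (-45756/(-31389) - 55078/17823)) = 2 - (210 + (-45756*(-1/31389) - 55078*1/17823)) = 2 - (210 + (15252/10463 - 55078/17823)) = 2 - (210 - 304444718/186482049) = 2 - 1*38856785572/186482049 = 2 - 38856785572/186482049 = -38483821474/186482049 ≈ -206.37)
s = 353020 (s = 173995 + 179025 = 353020)
(J + s)*(469995 + 261869) = (-38483821474/186482049 + 353020)*(469995 + 261869) = (65793409116506/186482049)*731864 = 48151827569642547184/186482049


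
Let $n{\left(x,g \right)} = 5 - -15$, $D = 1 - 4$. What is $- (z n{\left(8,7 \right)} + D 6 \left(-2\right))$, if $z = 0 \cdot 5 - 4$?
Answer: $44$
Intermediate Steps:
$D = -3$ ($D = 1 - 4 = -3$)
$n{\left(x,g \right)} = 20$ ($n{\left(x,g \right)} = 5 + 15 = 20$)
$z = -4$ ($z = 0 - 4 = -4$)
$- (z n{\left(8,7 \right)} + D 6 \left(-2\right)) = - (\left(-4\right) 20 + \left(-3\right) 6 \left(-2\right)) = - (-80 - -36) = - (-80 + 36) = \left(-1\right) \left(-44\right) = 44$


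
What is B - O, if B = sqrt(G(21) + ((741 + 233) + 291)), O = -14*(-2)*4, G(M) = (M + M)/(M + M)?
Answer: -112 + sqrt(1266) ≈ -76.419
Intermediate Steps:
G(M) = 1 (G(M) = (2*M)/((2*M)) = (2*M)*(1/(2*M)) = 1)
O = 112 (O = 28*4 = 112)
B = sqrt(1266) (B = sqrt(1 + ((741 + 233) + 291)) = sqrt(1 + (974 + 291)) = sqrt(1 + 1265) = sqrt(1266) ≈ 35.581)
B - O = sqrt(1266) - 1*112 = sqrt(1266) - 112 = -112 + sqrt(1266)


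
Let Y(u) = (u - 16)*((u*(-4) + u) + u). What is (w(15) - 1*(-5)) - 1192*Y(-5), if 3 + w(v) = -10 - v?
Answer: 250297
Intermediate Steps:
w(v) = -13 - v (w(v) = -3 + (-10 - v) = -13 - v)
Y(u) = -2*u*(-16 + u) (Y(u) = (-16 + u)*((-4*u + u) + u) = (-16 + u)*(-3*u + u) = (-16 + u)*(-2*u) = -2*u*(-16 + u))
(w(15) - 1*(-5)) - 1192*Y(-5) = ((-13 - 1*15) - 1*(-5)) - 2384*(-5)*(16 - 1*(-5)) = ((-13 - 15) + 5) - 2384*(-5)*(16 + 5) = (-28 + 5) - 2384*(-5)*21 = -23 - 1192*(-210) = -23 + 250320 = 250297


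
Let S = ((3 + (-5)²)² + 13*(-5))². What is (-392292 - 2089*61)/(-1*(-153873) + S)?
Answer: -519721/670834 ≈ -0.77474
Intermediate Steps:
S = 516961 (S = ((3 + 25)² - 65)² = (28² - 65)² = (784 - 65)² = 719² = 516961)
(-392292 - 2089*61)/(-1*(-153873) + S) = (-392292 - 2089*61)/(-1*(-153873) + 516961) = (-392292 - 127429)/(153873 + 516961) = -519721/670834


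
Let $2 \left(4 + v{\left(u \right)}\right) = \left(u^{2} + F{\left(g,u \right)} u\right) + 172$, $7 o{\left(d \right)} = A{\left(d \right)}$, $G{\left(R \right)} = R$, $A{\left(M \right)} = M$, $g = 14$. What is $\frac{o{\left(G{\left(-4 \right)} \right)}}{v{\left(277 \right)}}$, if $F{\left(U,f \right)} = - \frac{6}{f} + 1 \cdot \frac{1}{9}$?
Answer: $- \frac{18}{1211455} \approx -1.4858 \cdot 10^{-5}$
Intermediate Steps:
$F{\left(U,f \right)} = \frac{1}{9} - \frac{6}{f}$ ($F{\left(U,f \right)} = - \frac{6}{f} + 1 \cdot \frac{1}{9} = - \frac{6}{f} + \frac{1}{9} = \frac{1}{9} - \frac{6}{f}$)
$o{\left(d \right)} = \frac{d}{7}$
$v{\left(u \right)} = 79 + \frac{u^{2}}{2} + \frac{u}{18}$ ($v{\left(u \right)} = -4 + \frac{\left(u^{2} + \frac{-54 + u}{9 u} u\right) + 172}{2} = -4 + \frac{\left(u^{2} + \left(-6 + \frac{u}{9}\right)\right) + 172}{2} = -4 + \frac{\left(-6 + u^{2} + \frac{u}{9}\right) + 172}{2} = -4 + \frac{166 + u^{2} + \frac{u}{9}}{2} = -4 + \left(83 + \frac{u^{2}}{2} + \frac{u}{18}\right) = 79 + \frac{u^{2}}{2} + \frac{u}{18}$)
$\frac{o{\left(G{\left(-4 \right)} \right)}}{v{\left(277 \right)}} = \frac{\frac{1}{7} \left(-4\right)}{79 + \frac{277^{2}}{2} + \frac{1}{18} \cdot 277} = - \frac{4}{7 \left(79 + \frac{1}{2} \cdot 76729 + \frac{277}{18}\right)} = - \frac{4}{7 \left(79 + \frac{76729}{2} + \frac{277}{18}\right)} = - \frac{4}{7 \cdot \frac{346130}{9}} = \left(- \frac{4}{7}\right) \frac{9}{346130} = - \frac{18}{1211455}$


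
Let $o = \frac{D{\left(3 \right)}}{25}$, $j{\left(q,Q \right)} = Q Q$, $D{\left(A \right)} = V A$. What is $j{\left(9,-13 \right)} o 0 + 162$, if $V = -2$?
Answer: $162$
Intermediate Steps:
$D{\left(A \right)} = - 2 A$
$j{\left(q,Q \right)} = Q^{2}$
$o = - \frac{6}{25}$ ($o = \frac{\left(-2\right) 3}{25} = \left(-6\right) \frac{1}{25} = - \frac{6}{25} \approx -0.24$)
$j{\left(9,-13 \right)} o 0 + 162 = \left(-13\right)^{2} \left(\left(- \frac{6}{25}\right) 0\right) + 162 = 169 \cdot 0 + 162 = 0 + 162 = 162$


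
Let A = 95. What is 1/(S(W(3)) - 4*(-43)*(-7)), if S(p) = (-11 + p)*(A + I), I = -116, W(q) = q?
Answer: -1/1036 ≈ -0.00096525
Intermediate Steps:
S(p) = 231 - 21*p (S(p) = (-11 + p)*(95 - 116) = (-11 + p)*(-21) = 231 - 21*p)
1/(S(W(3)) - 4*(-43)*(-7)) = 1/((231 - 21*3) - 4*(-43)*(-7)) = 1/((231 - 63) + 172*(-7)) = 1/(168 - 1204) = 1/(-1036) = -1/1036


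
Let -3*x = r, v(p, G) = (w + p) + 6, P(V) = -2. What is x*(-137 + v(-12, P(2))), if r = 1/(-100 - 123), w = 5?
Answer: -46/223 ≈ -0.20628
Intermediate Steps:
v(p, G) = 11 + p (v(p, G) = (5 + p) + 6 = 11 + p)
r = -1/223 (r = 1/(-223) = -1/223 ≈ -0.0044843)
x = 1/669 (x = -1/3*(-1/223) = 1/669 ≈ 0.0014948)
x*(-137 + v(-12, P(2))) = (-137 + (11 - 12))/669 = (-137 - 1)/669 = (1/669)*(-138) = -46/223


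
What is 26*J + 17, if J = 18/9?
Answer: 69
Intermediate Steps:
J = 2 (J = 18*(⅑) = 2)
26*J + 17 = 26*2 + 17 = 52 + 17 = 69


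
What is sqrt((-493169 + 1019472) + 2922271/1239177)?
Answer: sqrt(808173265016175654)/1239177 ≈ 725.47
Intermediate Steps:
sqrt((-493169 + 1019472) + 2922271/1239177) = sqrt(526303 + 2922271*(1/1239177)) = sqrt(526303 + 2922271/1239177) = sqrt(652185494902/1239177) = sqrt(808173265016175654)/1239177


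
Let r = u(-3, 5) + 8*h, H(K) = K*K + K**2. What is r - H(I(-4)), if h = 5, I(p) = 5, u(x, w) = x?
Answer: -13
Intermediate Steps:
H(K) = 2*K**2 (H(K) = K**2 + K**2 = 2*K**2)
r = 37 (r = -3 + 8*5 = -3 + 40 = 37)
r - H(I(-4)) = 37 - 2*5**2 = 37 - 2*25 = 37 - 1*50 = 37 - 50 = -13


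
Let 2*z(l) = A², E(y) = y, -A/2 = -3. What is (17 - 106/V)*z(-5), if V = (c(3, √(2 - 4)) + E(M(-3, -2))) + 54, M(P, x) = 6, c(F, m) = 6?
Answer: 3048/11 ≈ 277.09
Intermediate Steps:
A = 6 (A = -2*(-3) = 6)
z(l) = 18 (z(l) = (½)*6² = (½)*36 = 18)
V = 66 (V = (6 + 6) + 54 = 12 + 54 = 66)
(17 - 106/V)*z(-5) = (17 - 106/66)*18 = (17 - 106*1/66)*18 = (17 - 53/33)*18 = (508/33)*18 = 3048/11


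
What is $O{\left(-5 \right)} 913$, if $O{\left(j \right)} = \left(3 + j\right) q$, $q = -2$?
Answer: $3652$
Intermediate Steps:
$O{\left(j \right)} = -6 - 2 j$ ($O{\left(j \right)} = \left(3 + j\right) \left(-2\right) = -6 - 2 j$)
$O{\left(-5 \right)} 913 = \left(-6 - -10\right) 913 = \left(-6 + 10\right) 913 = 4 \cdot 913 = 3652$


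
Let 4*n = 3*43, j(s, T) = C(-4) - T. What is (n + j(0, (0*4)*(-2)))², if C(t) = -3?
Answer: 13689/16 ≈ 855.56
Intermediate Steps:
j(s, T) = -3 - T
n = 129/4 (n = (3*43)/4 = (¼)*129 = 129/4 ≈ 32.250)
(n + j(0, (0*4)*(-2)))² = (129/4 + (-3 - 0*4*(-2)))² = (129/4 + (-3 - 0*(-2)))² = (129/4 + (-3 - 1*0))² = (129/4 + (-3 + 0))² = (129/4 - 3)² = (117/4)² = 13689/16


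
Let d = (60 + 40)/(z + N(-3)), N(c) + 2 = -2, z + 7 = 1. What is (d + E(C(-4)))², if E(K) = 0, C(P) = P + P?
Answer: 100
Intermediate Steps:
z = -6 (z = -7 + 1 = -6)
C(P) = 2*P
N(c) = -4 (N(c) = -2 - 2 = -4)
d = -10 (d = (60 + 40)/(-6 - 4) = 100/(-10) = 100*(-⅒) = -10)
(d + E(C(-4)))² = (-10 + 0)² = (-10)² = 100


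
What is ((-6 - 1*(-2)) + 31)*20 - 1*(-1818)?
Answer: 2358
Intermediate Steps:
((-6 - 1*(-2)) + 31)*20 - 1*(-1818) = ((-6 + 2) + 31)*20 + 1818 = (-4 + 31)*20 + 1818 = 27*20 + 1818 = 540 + 1818 = 2358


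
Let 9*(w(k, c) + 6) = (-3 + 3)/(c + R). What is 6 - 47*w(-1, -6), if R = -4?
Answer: 288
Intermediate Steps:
w(k, c) = -6 (w(k, c) = -6 + ((-3 + 3)/(c - 4))/9 = -6 + (0/(-4 + c))/9 = -6 + (⅑)*0 = -6 + 0 = -6)
6 - 47*w(-1, -6) = 6 - 47*(-6) = 6 + 282 = 288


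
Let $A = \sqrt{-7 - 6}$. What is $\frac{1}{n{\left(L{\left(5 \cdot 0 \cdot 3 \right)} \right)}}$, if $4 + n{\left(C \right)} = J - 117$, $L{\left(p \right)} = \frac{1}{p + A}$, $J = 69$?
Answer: $- \frac{1}{52} \approx -0.019231$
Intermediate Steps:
$A = i \sqrt{13}$ ($A = \sqrt{-13} = i \sqrt{13} \approx 3.6056 i$)
$L{\left(p \right)} = \frac{1}{p + i \sqrt{13}}$
$n{\left(C \right)} = -52$ ($n{\left(C \right)} = -4 + \left(69 - 117\right) = -4 - 48 = -52$)
$\frac{1}{n{\left(L{\left(5 \cdot 0 \cdot 3 \right)} \right)}} = \frac{1}{-52} = - \frac{1}{52}$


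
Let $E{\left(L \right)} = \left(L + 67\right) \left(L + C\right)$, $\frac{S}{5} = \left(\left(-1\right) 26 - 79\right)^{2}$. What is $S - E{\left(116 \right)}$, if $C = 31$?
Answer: $28224$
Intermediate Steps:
$S = 55125$ ($S = 5 \left(\left(-1\right) 26 - 79\right)^{2} = 5 \left(-26 - 79\right)^{2} = 5 \left(-105\right)^{2} = 5 \cdot 11025 = 55125$)
$E{\left(L \right)} = \left(31 + L\right) \left(67 + L\right)$ ($E{\left(L \right)} = \left(L + 67\right) \left(L + 31\right) = \left(67 + L\right) \left(31 + L\right) = \left(31 + L\right) \left(67 + L\right)$)
$S - E{\left(116 \right)} = 55125 - \left(2077 + 116^{2} + 98 \cdot 116\right) = 55125 - \left(2077 + 13456 + 11368\right) = 55125 - 26901 = 28224$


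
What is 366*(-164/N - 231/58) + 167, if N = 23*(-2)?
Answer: 9458/667 ≈ 14.180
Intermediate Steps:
N = -46
366*(-164/N - 231/58) + 167 = 366*(-164/(-46) - 231/58) + 167 = 366*(-164*(-1/46) - 231*1/58) + 167 = 366*(82/23 - 231/58) + 167 = 366*(-557/1334) + 167 = -101931/667 + 167 = 9458/667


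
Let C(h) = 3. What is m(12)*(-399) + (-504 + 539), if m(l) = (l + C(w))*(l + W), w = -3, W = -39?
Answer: 161630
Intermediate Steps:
m(l) = (-39 + l)*(3 + l) (m(l) = (l + 3)*(l - 39) = (3 + l)*(-39 + l) = (-39 + l)*(3 + l))
m(12)*(-399) + (-504 + 539) = (-117 + 12**2 - 36*12)*(-399) + (-504 + 539) = (-117 + 144 - 432)*(-399) + 35 = -405*(-399) + 35 = 161595 + 35 = 161630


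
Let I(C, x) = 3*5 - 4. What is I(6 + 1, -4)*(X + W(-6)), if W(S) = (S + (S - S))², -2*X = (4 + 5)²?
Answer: -99/2 ≈ -49.500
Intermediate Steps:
X = -81/2 (X = -(4 + 5)²/2 = -½*9² = -½*81 = -81/2 ≈ -40.500)
I(C, x) = 11 (I(C, x) = 15 - 4 = 11)
W(S) = S² (W(S) = (S + 0)² = S²)
I(6 + 1, -4)*(X + W(-6)) = 11*(-81/2 + (-6)²) = 11*(-81/2 + 36) = 11*(-9/2) = -99/2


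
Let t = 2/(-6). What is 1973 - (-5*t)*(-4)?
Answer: 5939/3 ≈ 1979.7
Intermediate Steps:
t = -⅓ (t = 2*(-⅙) = -⅓ ≈ -0.33333)
1973 - (-5*t)*(-4) = 1973 - (-5*(-⅓))*(-4) = 1973 - 5*(-4)/3 = 1973 - 1*(-20/3) = 1973 + 20/3 = 5939/3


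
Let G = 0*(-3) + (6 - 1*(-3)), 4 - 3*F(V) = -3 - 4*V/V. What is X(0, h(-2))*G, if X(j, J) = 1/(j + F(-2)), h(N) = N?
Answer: 27/11 ≈ 2.4545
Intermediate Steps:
F(V) = 11/3 (F(V) = 4/3 - (-3 - 4*V/V)/3 = 4/3 - (-3 - 4*1)/3 = 4/3 - (-3 - 4)/3 = 4/3 - ⅓*(-7) = 4/3 + 7/3 = 11/3)
X(j, J) = 1/(11/3 + j) (X(j, J) = 1/(j + 11/3) = 1/(11/3 + j))
G = 9 (G = 0 + (6 + 3) = 0 + 9 = 9)
X(0, h(-2))*G = (3/(11 + 3*0))*9 = (3/(11 + 0))*9 = (3/11)*9 = 27/11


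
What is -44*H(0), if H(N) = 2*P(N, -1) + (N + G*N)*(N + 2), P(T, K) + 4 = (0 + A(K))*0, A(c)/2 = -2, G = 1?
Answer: 352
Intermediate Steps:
A(c) = -4 (A(c) = 2*(-2) = -4)
P(T, K) = -4 (P(T, K) = -4 + (0 - 4)*0 = -4 - 4*0 = -4 + 0 = -4)
H(N) = -8 + 2*N*(2 + N) (H(N) = 2*(-4) + (N + 1*N)*(N + 2) = -8 + (N + N)*(2 + N) = -8 + (2*N)*(2 + N) = -8 + 2*N*(2 + N))
-44*H(0) = -44*(-8 + 2*0² + 4*0) = -44*(-8 + 2*0 + 0) = -44*(-8 + 0 + 0) = -44*(-8) = 352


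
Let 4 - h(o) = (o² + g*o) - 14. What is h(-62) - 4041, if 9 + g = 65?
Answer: -4395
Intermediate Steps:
g = 56 (g = -9 + 65 = 56)
h(o) = 18 - o² - 56*o (h(o) = 4 - ((o² + 56*o) - 14) = 4 - (-14 + o² + 56*o) = 4 + (14 - o² - 56*o) = 18 - o² - 56*o)
h(-62) - 4041 = (18 - 1*(-62)² - 56*(-62)) - 4041 = (18 - 1*3844 + 3472) - 4041 = (18 - 3844 + 3472) - 4041 = -354 - 4041 = -4395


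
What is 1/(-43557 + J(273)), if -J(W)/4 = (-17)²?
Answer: -1/44713 ≈ -2.2365e-5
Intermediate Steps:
J(W) = -1156 (J(W) = -4*(-17)² = -4*289 = -1156)
1/(-43557 + J(273)) = 1/(-43557 - 1156) = 1/(-44713) = -1/44713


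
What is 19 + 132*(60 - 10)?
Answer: 6619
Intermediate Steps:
19 + 132*(60 - 10) = 19 + 132*50 = 19 + 6600 = 6619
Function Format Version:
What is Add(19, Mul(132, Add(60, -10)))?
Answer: 6619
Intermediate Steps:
Add(19, Mul(132, Add(60, -10))) = Add(19, Mul(132, 50)) = Add(19, 6600) = 6619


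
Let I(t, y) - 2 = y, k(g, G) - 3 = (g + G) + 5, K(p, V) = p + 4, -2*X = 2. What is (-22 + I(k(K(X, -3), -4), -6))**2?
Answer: 676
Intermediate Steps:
X = -1 (X = -1/2*2 = -1)
K(p, V) = 4 + p
k(g, G) = 8 + G + g (k(g, G) = 3 + ((g + G) + 5) = 3 + ((G + g) + 5) = 3 + (5 + G + g) = 8 + G + g)
I(t, y) = 2 + y
(-22 + I(k(K(X, -3), -4), -6))**2 = (-22 + (2 - 6))**2 = (-22 - 4)**2 = (-26)**2 = 676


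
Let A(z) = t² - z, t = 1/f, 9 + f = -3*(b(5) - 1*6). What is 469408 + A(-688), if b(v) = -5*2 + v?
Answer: 270775297/576 ≈ 4.7010e+5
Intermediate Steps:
b(v) = -10 + v
f = 24 (f = -9 - 3*((-10 + 5) - 1*6) = -9 - 3*(-5 - 6) = -9 - 3*(-11) = -9 + 33 = 24)
t = 1/24 ≈ 0.041667
A(z) = 1/576 - z (A(z) = (1/24)² - z = 1/576 - z)
469408 + A(-688) = 469408 + (1/576 - 1*(-688)) = 469408 + (1/576 + 688) = 469408 + 396289/576 = 270775297/576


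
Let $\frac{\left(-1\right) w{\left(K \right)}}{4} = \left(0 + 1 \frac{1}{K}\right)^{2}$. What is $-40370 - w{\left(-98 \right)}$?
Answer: $- \frac{96928369}{2401} \approx -40370.0$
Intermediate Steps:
$w{\left(K \right)} = - \frac{4}{K^{2}}$ ($w{\left(K \right)} = - 4 \left(0 + 1 \frac{1}{K}\right)^{2} = - 4 \left(0 + \frac{1}{K}\right)^{2} = - 4 \left(\frac{1}{K}\right)^{2} = - \frac{4}{K^{2}}$)
$-40370 - w{\left(-98 \right)} = -40370 - - \frac{4}{9604} = -40370 - \left(-4\right) \frac{1}{9604} = -40370 - - \frac{1}{2401} = -40370 + \frac{1}{2401} = - \frac{96928369}{2401}$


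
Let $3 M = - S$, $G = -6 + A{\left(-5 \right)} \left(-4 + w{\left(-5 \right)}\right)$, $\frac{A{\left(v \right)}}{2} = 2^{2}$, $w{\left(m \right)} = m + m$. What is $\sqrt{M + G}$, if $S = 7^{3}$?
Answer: $\frac{i \sqrt{2091}}{3} \approx 15.242 i$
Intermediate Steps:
$w{\left(m \right)} = 2 m$
$A{\left(v \right)} = 8$ ($A{\left(v \right)} = 2 \cdot 2^{2} = 2 \cdot 4 = 8$)
$S = 343$
$G = -118$ ($G = -6 + 8 \left(-4 + 2 \left(-5\right)\right) = -6 + 8 \left(-4 - 10\right) = -6 + 8 \left(-14\right) = -6 - 112 = -118$)
$M = - \frac{343}{3}$ ($M = \frac{\left(-1\right) 343}{3} = \frac{1}{3} \left(-343\right) = - \frac{343}{3} \approx -114.33$)
$\sqrt{M + G} = \sqrt{- \frac{343}{3} - 118} = \sqrt{- \frac{697}{3}} = \frac{i \sqrt{2091}}{3}$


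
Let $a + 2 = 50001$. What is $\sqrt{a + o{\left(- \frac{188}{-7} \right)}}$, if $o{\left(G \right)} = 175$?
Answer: $\sqrt{50174} \approx 224.0$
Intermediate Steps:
$a = 49999$ ($a = -2 + 50001 = 49999$)
$\sqrt{a + o{\left(- \frac{188}{-7} \right)}} = \sqrt{49999 + 175} = \sqrt{50174}$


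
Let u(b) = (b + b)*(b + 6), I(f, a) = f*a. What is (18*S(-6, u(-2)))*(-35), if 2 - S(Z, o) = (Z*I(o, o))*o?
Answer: 15481620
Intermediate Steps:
I(f, a) = a*f
u(b) = 2*b*(6 + b) (u(b) = (2*b)*(6 + b) = 2*b*(6 + b))
S(Z, o) = 2 - Z*o³ (S(Z, o) = 2 - Z*(o*o)*o = 2 - Z*o²*o = 2 - Z*o³)
(18*S(-6, u(-2)))*(-35) = (18*(2 - 1*(-6)*(2*(-2)*(6 - 2))³))*(-35) = (18*(2 - 1*(-6)*(2*(-2)*4)³))*(-35) = (18*(2 - 1*(-6)*(-16)³))*(-35) = (18*(2 - 1*(-6)*(-4096)))*(-35) = (18*(2 - 24576))*(-35) = (18*(-24574))*(-35) = -442332*(-35) = 15481620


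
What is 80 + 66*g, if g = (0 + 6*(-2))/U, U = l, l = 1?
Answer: -712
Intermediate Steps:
U = 1
g = -12 (g = (0 + 6*(-2))/1 = (0 - 12)*1 = -12*1 = -12)
80 + 66*g = 80 + 66*(-12) = 80 - 792 = -712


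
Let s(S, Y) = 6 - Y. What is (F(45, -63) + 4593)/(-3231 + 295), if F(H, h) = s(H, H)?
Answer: -2277/1468 ≈ -1.5511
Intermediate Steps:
F(H, h) = 6 - H
(F(45, -63) + 4593)/(-3231 + 295) = ((6 - 1*45) + 4593)/(-3231 + 295) = ((6 - 45) + 4593)/(-2936) = (-39 + 4593)*(-1/2936) = 4554*(-1/2936) = -2277/1468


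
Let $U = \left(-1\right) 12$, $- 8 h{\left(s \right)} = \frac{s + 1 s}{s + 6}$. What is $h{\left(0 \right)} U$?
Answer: $0$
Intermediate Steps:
$h{\left(s \right)} = - \frac{s}{4 \left(6 + s\right)}$ ($h{\left(s \right)} = - \frac{\left(s + 1 s\right) \frac{1}{s + 6}}{8} = - \frac{\left(s + s\right) \frac{1}{6 + s}}{8} = - \frac{2 s \frac{1}{6 + s}}{8} = - \frac{s}{4 \left(6 + s\right)}$)
$U = -12$
$h{\left(0 \right)} U = \left(-1\right) 0 \frac{1}{24 + 4 \cdot 0} \left(-12\right) = \left(-1\right) 0 \frac{1}{24 + 0} \left(-12\right) = \left(-1\right) 0 \cdot \frac{1}{24} \left(-12\right) = 0 \left(-12\right) = 0$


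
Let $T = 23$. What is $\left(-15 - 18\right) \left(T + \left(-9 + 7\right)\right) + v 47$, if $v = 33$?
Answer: $858$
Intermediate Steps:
$\left(-15 - 18\right) \left(T + \left(-9 + 7\right)\right) + v 47 = \left(-15 - 18\right) \left(23 + \left(-9 + 7\right)\right) + 33 \cdot 47 = - 33 \left(23 - 2\right) + 1551 = \left(-33\right) 21 + 1551 = -693 + 1551 = 858$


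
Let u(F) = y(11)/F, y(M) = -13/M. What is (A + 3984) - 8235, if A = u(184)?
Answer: -8604037/2024 ≈ -4251.0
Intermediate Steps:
u(F) = -13/(11*F) (u(F) = (-13/11)/F = (-13*1/11)/F = -13/(11*F))
A = -13/2024 (A = -13/11/184 = -13/11*1/184 = -13/2024 ≈ -0.0064229)
(A + 3984) - 8235 = (-13/2024 + 3984) - 8235 = 8063603/2024 - 8235 = -8604037/2024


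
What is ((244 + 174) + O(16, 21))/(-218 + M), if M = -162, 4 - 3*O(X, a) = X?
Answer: -207/190 ≈ -1.0895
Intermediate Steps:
O(X, a) = 4/3 - X/3
((244 + 174) + O(16, 21))/(-218 + M) = ((244 + 174) + (4/3 - ⅓*16))/(-218 - 162) = (418 + (4/3 - 16/3))/(-380) = (418 - 4)*(-1/380) = 414*(-1/380) = -207/190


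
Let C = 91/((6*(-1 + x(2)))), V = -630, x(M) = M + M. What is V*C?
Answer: -3185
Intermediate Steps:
x(M) = 2*M
C = 91/18 (C = 91/((6*(-1 + 2*2))) = 91/((6*(-1 + 4))) = 91/((6*3)) = 91/18 ≈ 5.0556)
V*C = -630*91/18 = -3185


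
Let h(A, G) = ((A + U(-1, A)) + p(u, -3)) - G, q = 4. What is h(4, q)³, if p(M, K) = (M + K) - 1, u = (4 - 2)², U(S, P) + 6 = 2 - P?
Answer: -512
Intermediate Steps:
U(S, P) = -4 - P (U(S, P) = -6 + (2 - P) = -4 - P)
u = 4 (u = 2² = 4)
p(M, K) = -1 + K + M (p(M, K) = (K + M) - 1 = -1 + K + M)
h(A, G) = -4 - G (h(A, G) = ((A + (-4 - A)) + (-1 - 3 + 4)) - G = (-4 + 0) - G = -4 - G)
h(4, q)³ = (-4 - 1*4)³ = (-4 - 4)³ = (-8)³ = -512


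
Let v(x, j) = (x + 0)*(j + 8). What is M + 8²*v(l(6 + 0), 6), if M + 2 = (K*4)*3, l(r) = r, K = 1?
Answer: 5386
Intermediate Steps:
v(x, j) = x*(8 + j)
M = 10 (M = -2 + (1*4)*3 = -2 + 4*3 = -2 + 12 = 10)
M + 8²*v(l(6 + 0), 6) = 10 + 8²*((6 + 0)*(8 + 6)) = 10 + 64*(6*14) = 10 + 64*84 = 10 + 5376 = 5386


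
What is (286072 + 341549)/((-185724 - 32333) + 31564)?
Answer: -627621/186493 ≈ -3.3654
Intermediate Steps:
(286072 + 341549)/((-185724 - 32333) + 31564) = 627621/(-218057 + 31564) = 627621/(-186493) = 627621*(-1/186493) = -627621/186493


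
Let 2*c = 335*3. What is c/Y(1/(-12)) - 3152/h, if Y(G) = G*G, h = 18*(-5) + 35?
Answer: 3982952/55 ≈ 72417.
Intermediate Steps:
h = -55 (h = -90 + 35 = -55)
Y(G) = G²
c = 1005/2 (c = (335*3)/2 = (½)*1005 = 1005/2 ≈ 502.50)
c/Y(1/(-12)) - 3152/h = 1005/(2*((1/(-12))²)) - 3152/(-55) = 1005/(2*((-1/12)²)) - 3152*(-1/55) = 1005/(2*(1/144)) + 3152/55 = (1005/2)*144 + 3152/55 = 72360 + 3152/55 = 3982952/55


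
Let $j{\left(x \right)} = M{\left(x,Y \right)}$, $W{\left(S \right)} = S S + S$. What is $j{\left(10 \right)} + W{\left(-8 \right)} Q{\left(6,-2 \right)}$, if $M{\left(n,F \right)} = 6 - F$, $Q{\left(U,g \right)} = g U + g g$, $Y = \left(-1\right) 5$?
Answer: $-437$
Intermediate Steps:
$Y = -5$
$Q{\left(U,g \right)} = g^{2} + U g$ ($Q{\left(U,g \right)} = U g + g^{2} = g^{2} + U g$)
$W{\left(S \right)} = S + S^{2}$ ($W{\left(S \right)} = S^{2} + S = S + S^{2}$)
$j{\left(x \right)} = 11$ ($j{\left(x \right)} = 6 - -5 = 6 + 5 = 11$)
$j{\left(10 \right)} + W{\left(-8 \right)} Q{\left(6,-2 \right)} = 11 + - 8 \left(1 - 8\right) \left(- 2 \left(6 - 2\right)\right) = 11 + \left(-8\right) \left(-7\right) \left(\left(-2\right) 4\right) = 11 + 56 \left(-8\right) = 11 - 448 = -437$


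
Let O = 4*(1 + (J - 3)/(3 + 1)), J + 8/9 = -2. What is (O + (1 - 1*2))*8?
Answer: -208/9 ≈ -23.111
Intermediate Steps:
J = -26/9 (J = -8/9 - 2 = -26/9 ≈ -2.8889)
O = -17/9 (O = 4*(1 + (-26/9 - 3)/(3 + 1)) = 4*(1 - 53/9/4) = 4*(1 - 53/9*¼) = 4*(1 - 53/36) = 4*(-17/36) = -17/9 ≈ -1.8889)
(O + (1 - 1*2))*8 = (-17/9 + (1 - 1*2))*8 = (-17/9 + (1 - 2))*8 = (-17/9 - 1)*8 = -26/9*8 = -208/9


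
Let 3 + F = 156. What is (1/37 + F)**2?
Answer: 32058244/1369 ≈ 23417.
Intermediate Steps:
F = 153 (F = -3 + 156 = 153)
(1/37 + F)**2 = (1/37 + 153)**2 = (5662/37)**2 = 32058244/1369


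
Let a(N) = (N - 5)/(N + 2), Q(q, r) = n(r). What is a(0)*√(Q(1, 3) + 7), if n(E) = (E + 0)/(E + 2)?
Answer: -√190/2 ≈ -6.8920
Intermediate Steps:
n(E) = E/(2 + E)
Q(q, r) = r/(2 + r)
a(N) = (-5 + N)/(2 + N)
a(0)*√(Q(1, 3) + 7) = ((-5 + 0)/(2 + 0))*√(3/(2 + 3) + 7) = (-5/2)*√(3/5 + 7) = ((½)*(-5))*√(3*(⅕) + 7) = -5*√(⅗ + 7)/2 = -√190/2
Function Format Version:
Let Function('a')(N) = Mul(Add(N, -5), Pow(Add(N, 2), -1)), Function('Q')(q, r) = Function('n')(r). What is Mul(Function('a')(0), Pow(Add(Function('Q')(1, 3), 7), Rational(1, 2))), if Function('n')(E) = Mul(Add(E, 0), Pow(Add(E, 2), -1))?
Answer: Mul(Rational(-1, 2), Pow(190, Rational(1, 2))) ≈ -6.8920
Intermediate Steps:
Function('n')(E) = Mul(E, Pow(Add(2, E), -1))
Function('Q')(q, r) = Mul(r, Pow(Add(2, r), -1))
Function('a')(N) = Mul(Pow(Add(2, N), -1), Add(-5, N)) (Function('a')(N) = Mul(Add(-5, N), Pow(Add(2, N), -1)) = Mul(Pow(Add(2, N), -1), Add(-5, N)))
Mul(Function('a')(0), Pow(Add(Function('Q')(1, 3), 7), Rational(1, 2))) = Mul(Mul(Pow(Add(2, 0), -1), Add(-5, 0)), Pow(Add(Mul(3, Pow(Add(2, 3), -1)), 7), Rational(1, 2))) = Mul(Mul(Pow(2, -1), -5), Pow(Add(Mul(3, Pow(5, -1)), 7), Rational(1, 2))) = Mul(Mul(Rational(1, 2), -5), Pow(Add(Mul(3, Rational(1, 5)), 7), Rational(1, 2))) = Mul(Rational(-5, 2), Pow(Add(Rational(3, 5), 7), Rational(1, 2))) = Mul(Rational(-5, 2), Pow(Rational(38, 5), Rational(1, 2))) = Mul(Rational(-5, 2), Mul(Rational(1, 5), Pow(190, Rational(1, 2)))) = Mul(Rational(-1, 2), Pow(190, Rational(1, 2)))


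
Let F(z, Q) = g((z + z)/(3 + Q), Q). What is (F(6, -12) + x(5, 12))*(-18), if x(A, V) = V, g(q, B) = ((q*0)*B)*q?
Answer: -216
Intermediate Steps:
g(q, B) = 0 (g(q, B) = (0*B)*q = 0*q = 0)
F(z, Q) = 0
(F(6, -12) + x(5, 12))*(-18) = (0 + 12)*(-18) = 12*(-18) = -216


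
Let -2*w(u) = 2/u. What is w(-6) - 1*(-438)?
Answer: 2629/6 ≈ 438.17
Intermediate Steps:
w(u) = -1/u
w(-6) - 1*(-438) = -1/(-6) - 1*(-438) = -1*(-1/6) + 438 = 1/6 + 438 = 2629/6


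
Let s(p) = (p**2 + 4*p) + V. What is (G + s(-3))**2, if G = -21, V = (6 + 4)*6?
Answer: 1296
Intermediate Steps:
V = 60 (V = 10*6 = 60)
s(p) = 60 + p**2 + 4*p (s(p) = (p**2 + 4*p) + 60 = 60 + p**2 + 4*p)
(G + s(-3))**2 = (-21 + (60 + (-3)**2 + 4*(-3)))**2 = (-21 + (60 + 9 - 12))**2 = (-21 + 57)**2 = 36**2 = 1296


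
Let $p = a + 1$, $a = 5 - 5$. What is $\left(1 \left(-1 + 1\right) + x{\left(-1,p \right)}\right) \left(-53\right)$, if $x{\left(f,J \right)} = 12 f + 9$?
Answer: $159$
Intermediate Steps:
$a = 0$
$p = 1$ ($p = 0 + 1 = 1$)
$x{\left(f,J \right)} = 9 + 12 f$
$\left(1 \left(-1 + 1\right) + x{\left(-1,p \right)}\right) \left(-53\right) = \left(1 \left(-1 + 1\right) + \left(9 + 12 \left(-1\right)\right)\right) \left(-53\right) = \left(1 \cdot 0 + \left(9 - 12\right)\right) \left(-53\right) = \left(0 - 3\right) \left(-53\right) = \left(-3\right) \left(-53\right) = 159$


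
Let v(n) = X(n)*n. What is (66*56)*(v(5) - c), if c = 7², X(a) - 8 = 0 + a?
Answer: 59136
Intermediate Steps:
X(a) = 8 + a (X(a) = 8 + (0 + a) = 8 + a)
c = 49
v(n) = n*(8 + n) (v(n) = (8 + n)*n = n*(8 + n))
(66*56)*(v(5) - c) = (66*56)*(5*(8 + 5) - 1*49) = 3696*(5*13 - 49) = 3696*(65 - 49) = 3696*16 = 59136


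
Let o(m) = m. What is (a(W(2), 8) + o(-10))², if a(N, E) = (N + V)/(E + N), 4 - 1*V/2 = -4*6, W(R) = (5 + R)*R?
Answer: 5625/121 ≈ 46.488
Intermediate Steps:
W(R) = R*(5 + R)
V = 56 (V = 8 - (-8)*6 = 8 - 2*(-24) = 8 + 48 = 56)
a(N, E) = (56 + N)/(E + N) (a(N, E) = (N + 56)/(E + N) = (56 + N)/(E + N))
(a(W(2), 8) + o(-10))² = ((56 + 2*(5 + 2))/(8 + 2*(5 + 2)) - 10)² = ((56 + 2*7)/(8 + 2*7) - 10)² = ((56 + 14)/(8 + 14) - 10)² = (70/22 - 10)² = ((1/22)*70 - 10)² = (35/11 - 10)² = (-75/11)² = 5625/121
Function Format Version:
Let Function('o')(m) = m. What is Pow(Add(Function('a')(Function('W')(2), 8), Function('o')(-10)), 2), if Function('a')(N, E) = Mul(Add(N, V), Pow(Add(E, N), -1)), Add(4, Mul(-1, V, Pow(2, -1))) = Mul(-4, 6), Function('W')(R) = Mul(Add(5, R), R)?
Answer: Rational(5625, 121) ≈ 46.488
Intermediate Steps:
Function('W')(R) = Mul(R, Add(5, R))
V = 56 (V = Add(8, Mul(-2, Mul(-4, 6))) = Add(8, Mul(-2, -24)) = Add(8, 48) = 56)
Function('a')(N, E) = Mul(Pow(Add(E, N), -1), Add(56, N)) (Function('a')(N, E) = Mul(Add(N, 56), Pow(Add(E, N), -1)) = Mul(Add(56, N), Pow(Add(E, N), -1)) = Mul(Pow(Add(E, N), -1), Add(56, N)))
Pow(Add(Function('a')(Function('W')(2), 8), Function('o')(-10)), 2) = Pow(Add(Mul(Pow(Add(8, Mul(2, Add(5, 2))), -1), Add(56, Mul(2, Add(5, 2)))), -10), 2) = Pow(Add(Mul(Pow(Add(8, Mul(2, 7)), -1), Add(56, Mul(2, 7))), -10), 2) = Pow(Add(Mul(Pow(Add(8, 14), -1), Add(56, 14)), -10), 2) = Pow(Add(Mul(Pow(22, -1), 70), -10), 2) = Pow(Add(Mul(Rational(1, 22), 70), -10), 2) = Pow(Add(Rational(35, 11), -10), 2) = Pow(Rational(-75, 11), 2) = Rational(5625, 121)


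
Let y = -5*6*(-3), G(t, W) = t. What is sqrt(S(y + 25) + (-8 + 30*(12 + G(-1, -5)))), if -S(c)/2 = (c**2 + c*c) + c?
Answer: 2*I*sqrt(13202) ≈ 229.8*I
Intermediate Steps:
y = 90 (y = -30*(-3) = 90)
S(c) = -4*c**2 - 2*c (S(c) = -2*((c**2 + c*c) + c) = -2*((c**2 + c**2) + c) = -2*(2*c**2 + c) = -2*(c + 2*c**2) = -4*c**2 - 2*c)
sqrt(S(y + 25) + (-8 + 30*(12 + G(-1, -5)))) = sqrt(-2*(90 + 25)*(1 + 2*(90 + 25)) + (-8 + 30*(12 - 1))) = sqrt(-2*115*(1 + 2*115) + (-8 + 30*11)) = sqrt(-2*115*(1 + 230) + (-8 + 330)) = sqrt(-2*115*231 + 322) = sqrt(-53130 + 322) = sqrt(-52808) = 2*I*sqrt(13202)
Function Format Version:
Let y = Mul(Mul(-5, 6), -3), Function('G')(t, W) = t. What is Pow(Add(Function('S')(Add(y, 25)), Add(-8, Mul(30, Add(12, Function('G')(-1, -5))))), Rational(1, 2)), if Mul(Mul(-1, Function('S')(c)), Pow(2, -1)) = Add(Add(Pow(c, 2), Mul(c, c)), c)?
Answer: Mul(2, I, Pow(13202, Rational(1, 2))) ≈ Mul(229.80, I)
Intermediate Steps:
y = 90 (y = Mul(-30, -3) = 90)
Function('S')(c) = Add(Mul(-4, Pow(c, 2)), Mul(-2, c)) (Function('S')(c) = Mul(-2, Add(Add(Pow(c, 2), Mul(c, c)), c)) = Mul(-2, Add(Add(Pow(c, 2), Pow(c, 2)), c)) = Mul(-2, Add(Mul(2, Pow(c, 2)), c)) = Mul(-2, Add(c, Mul(2, Pow(c, 2)))) = Add(Mul(-4, Pow(c, 2)), Mul(-2, c)))
Pow(Add(Function('S')(Add(y, 25)), Add(-8, Mul(30, Add(12, Function('G')(-1, -5))))), Rational(1, 2)) = Pow(Add(Mul(-2, Add(90, 25), Add(1, Mul(2, Add(90, 25)))), Add(-8, Mul(30, Add(12, -1)))), Rational(1, 2)) = Pow(Add(Mul(-2, 115, Add(1, Mul(2, 115))), Add(-8, Mul(30, 11))), Rational(1, 2)) = Pow(Add(Mul(-2, 115, Add(1, 230)), Add(-8, 330)), Rational(1, 2)) = Pow(Add(Mul(-2, 115, 231), 322), Rational(1, 2)) = Pow(Add(-53130, 322), Rational(1, 2)) = Pow(-52808, Rational(1, 2)) = Mul(2, I, Pow(13202, Rational(1, 2)))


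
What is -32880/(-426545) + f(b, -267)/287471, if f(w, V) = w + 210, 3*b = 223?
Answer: 5743996465/73571590617 ≈ 0.078074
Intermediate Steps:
b = 223/3 (b = (⅓)*223 = 223/3 ≈ 74.333)
f(w, V) = 210 + w
-32880/(-426545) + f(b, -267)/287471 = -32880/(-426545) + (210 + 223/3)/287471 = -32880*(-1/426545) + (853/3)*(1/287471) = 6576/85309 + 853/862413 = 5743996465/73571590617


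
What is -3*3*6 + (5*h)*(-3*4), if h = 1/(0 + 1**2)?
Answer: -114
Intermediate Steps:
h = 1 (h = 1/(0 + 1) = 1/1 = 1)
-3*3*6 + (5*h)*(-3*4) = -3*3*6 + (5*1)*(-3*4) = -9*6 + 5*(-12) = -54 - 60 = -114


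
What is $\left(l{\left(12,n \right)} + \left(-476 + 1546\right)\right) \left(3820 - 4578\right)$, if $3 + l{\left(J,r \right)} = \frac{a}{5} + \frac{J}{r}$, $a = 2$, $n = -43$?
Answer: $- \frac{173908698}{215} \approx -8.0888 \cdot 10^{5}$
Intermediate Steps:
$l{\left(J,r \right)} = - \frac{13}{5} + \frac{J}{r}$ ($l{\left(J,r \right)} = -3 + \left(\frac{2}{5} + \frac{J}{r}\right) = - \frac{13}{5} + \frac{J}{r}$)
$\left(l{\left(12,n \right)} + \left(-476 + 1546\right)\right) \left(3820 - 4578\right) = \left(\left(- \frac{13}{5} + \frac{12}{-43}\right) + \left(-476 + 1546\right)\right) \left(3820 - 4578\right) = \left(\left(- \frac{13}{5} + 12 \left(- \frac{1}{43}\right)\right) + 1070\right) \left(-758\right) = \left(\left(- \frac{13}{5} - \frac{12}{43}\right) + 1070\right) \left(-758\right) = \left(- \frac{619}{215} + 1070\right) \left(-758\right) = \frac{229431}{215} \left(-758\right) = - \frac{173908698}{215}$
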